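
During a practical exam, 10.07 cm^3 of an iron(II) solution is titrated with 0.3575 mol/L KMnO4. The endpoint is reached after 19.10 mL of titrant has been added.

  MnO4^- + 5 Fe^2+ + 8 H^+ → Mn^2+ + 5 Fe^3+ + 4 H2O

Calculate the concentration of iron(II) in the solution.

n(KMnO4) = 0.01910 L × 0.3575 mol/L = 6.828 × 10^-3 mol
From the 5:1 mole ratio, n(Fe2+) = 5/1 × 6.828 × 10^-3 = 0.03414 mol
[Fe2+] = 0.03414 mol / 0.01007 L = 3.390 mol/L

3.390 mol/L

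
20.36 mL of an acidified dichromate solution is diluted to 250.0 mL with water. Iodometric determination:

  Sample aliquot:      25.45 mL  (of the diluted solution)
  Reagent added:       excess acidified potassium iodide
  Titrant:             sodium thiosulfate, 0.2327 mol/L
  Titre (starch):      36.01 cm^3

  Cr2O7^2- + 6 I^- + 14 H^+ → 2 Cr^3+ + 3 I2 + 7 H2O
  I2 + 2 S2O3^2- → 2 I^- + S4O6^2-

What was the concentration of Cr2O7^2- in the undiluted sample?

0.6738 mol/L

n(S2O3^2-) = 0.03601 × 0.2327 = 8.380 × 10^-3 mol
n(I2) = n(S2O3^2-)/2 = 4.190 × 10^-3 mol
From the 1:3 ratio, n(Cr2O7^2-) in the aliquot = 1/3 × 4.190 × 10^-3 = 1.397 × 10^-3 mol
[Cr2O7^2-]_dilute = 1.397 × 10^-3 / 0.02545 = 0.05488 mol/L
[Cr2O7^2-]_original = 0.05488 × 250.0/20.36 = 0.6738 mol/L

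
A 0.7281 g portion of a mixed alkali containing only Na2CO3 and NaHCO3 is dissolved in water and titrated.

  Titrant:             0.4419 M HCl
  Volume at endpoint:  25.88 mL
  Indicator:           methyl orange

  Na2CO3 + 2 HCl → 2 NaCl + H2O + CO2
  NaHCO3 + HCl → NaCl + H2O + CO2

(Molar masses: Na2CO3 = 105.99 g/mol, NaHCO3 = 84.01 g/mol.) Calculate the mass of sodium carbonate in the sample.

n(HCl) = 0.02588 × 0.4419 = 0.01144 mol
Let x = n(Na2CO3), y = n(NaHCO3).
Titrant: 2x + 1y = 0.01144;  mass: 105.99x + 84.01y = 0.7281
Solving, x = 3.751 × 10^-3 mol, y = 3.935 × 10^-3 mol
mass of Na2CO3 = 3.751 × 10^-3 × 105.99 = 0.3976 g

0.3976 g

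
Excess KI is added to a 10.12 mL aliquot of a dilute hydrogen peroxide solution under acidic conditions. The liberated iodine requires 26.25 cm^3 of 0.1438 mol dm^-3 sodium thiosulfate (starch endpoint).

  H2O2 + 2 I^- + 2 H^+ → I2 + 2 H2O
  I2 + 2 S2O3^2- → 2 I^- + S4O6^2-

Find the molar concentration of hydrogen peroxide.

0.1865 mol/L

n(S2O3^2-) = 0.02625 × 0.1438 = 3.775 × 10^-3 mol
n(I2) = n(S2O3^2-)/2 = 1.887 × 10^-3 mol
n(H2O2) in the aliquot = 1.887 × 10^-3 mol (1:1 ratio)
[H2O2] = 1.887 × 10^-3 / 0.01012 = 0.1865 mol/L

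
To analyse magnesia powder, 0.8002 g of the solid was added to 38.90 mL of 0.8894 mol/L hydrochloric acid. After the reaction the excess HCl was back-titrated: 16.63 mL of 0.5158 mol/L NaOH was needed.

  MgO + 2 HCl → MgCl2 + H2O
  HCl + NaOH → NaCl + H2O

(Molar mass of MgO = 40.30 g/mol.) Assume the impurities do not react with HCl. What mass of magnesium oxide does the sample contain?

n(HCl) added = 0.03890 × 0.8894 = 0.03460 mol
n(NaOH) used in back-titration = 0.01663 × 0.5158 = 8.578 × 10^-3 mol
n(HCl) left over = 8.578 × 10^-3 mol (1:1 ratio)
n(HCl) consumed by analyte = 0.03460 − 8.578 × 10^-3 = 0.02602 mol
From the 1:2 ratio, n(MgO) = 1/2 × 0.02602 = 0.01301 mol
mass of MgO = 0.01301 × 40.30 = 0.5243 g

0.5243 g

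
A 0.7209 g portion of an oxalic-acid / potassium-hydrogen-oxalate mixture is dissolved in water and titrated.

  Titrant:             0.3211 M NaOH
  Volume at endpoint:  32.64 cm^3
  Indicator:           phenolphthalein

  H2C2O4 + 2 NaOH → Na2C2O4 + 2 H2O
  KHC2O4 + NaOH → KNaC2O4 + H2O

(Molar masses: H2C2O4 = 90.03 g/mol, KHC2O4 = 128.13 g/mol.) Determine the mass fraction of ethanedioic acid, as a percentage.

46.73 %

n(NaOH) = 0.03264 × 0.3211 = 0.01048 mol
Let x = n(H2C2O4), y = n(KHC2O4).
Titrant: 2x + 1y = 0.01048;  mass: 90.03x + 128.13y = 0.7209
Solving, x = 3.742 × 10^-3 mol, y = 2.997 × 10^-3 mol
mass of H2C2O4 = 3.742 × 10^-3 × 90.03 = 0.3369 g
% H2C2O4 = 0.3369 / 0.7209 × 100 = 46.73 %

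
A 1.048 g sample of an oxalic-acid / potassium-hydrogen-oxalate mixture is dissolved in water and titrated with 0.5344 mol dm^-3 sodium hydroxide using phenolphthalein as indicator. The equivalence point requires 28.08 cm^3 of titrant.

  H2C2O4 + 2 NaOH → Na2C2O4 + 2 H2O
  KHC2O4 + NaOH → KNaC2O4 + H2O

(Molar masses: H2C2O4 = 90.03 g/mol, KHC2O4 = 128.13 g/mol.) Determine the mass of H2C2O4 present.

0.4737 g

n(NaOH) = 0.02808 × 0.5344 = 0.01501 mol
Let x = n(H2C2O4), y = n(KHC2O4).
Titrant: 2x + 1y = 0.01501;  mass: 90.03x + 128.13y = 1.048
Solving, x = 5.262 × 10^-3 mol, y = 4.482 × 10^-3 mol
mass of H2C2O4 = 5.262 × 10^-3 × 90.03 = 0.4737 g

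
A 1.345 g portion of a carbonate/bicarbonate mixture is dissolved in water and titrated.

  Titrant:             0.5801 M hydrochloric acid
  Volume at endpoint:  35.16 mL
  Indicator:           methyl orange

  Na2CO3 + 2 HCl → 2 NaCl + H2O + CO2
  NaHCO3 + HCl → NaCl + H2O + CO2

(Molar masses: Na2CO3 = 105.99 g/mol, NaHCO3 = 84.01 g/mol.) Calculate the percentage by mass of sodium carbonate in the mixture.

n(HCl) = 0.03516 × 0.5801 = 0.02040 mol
Let x = n(Na2CO3), y = n(NaHCO3).
Titrant: 2x + 1y = 0.02040;  mass: 105.99x + 84.01y = 1.345
Solving, x = 5.941 × 10^-3 mol, y = 8.515 × 10^-3 mol
mass of Na2CO3 = 5.941 × 10^-3 × 105.99 = 0.6296 g
% Na2CO3 = 0.6296 / 1.345 × 100 = 46.81 %

46.81 %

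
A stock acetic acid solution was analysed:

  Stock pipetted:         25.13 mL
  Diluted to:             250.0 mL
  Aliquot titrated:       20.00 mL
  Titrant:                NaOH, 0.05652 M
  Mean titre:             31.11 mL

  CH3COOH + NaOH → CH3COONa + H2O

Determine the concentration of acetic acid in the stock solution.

n(NaOH) = 0.03111 × 0.05652 = 1.758 × 10^-3 mol
n(CH3COOH) in the aliquot = 1.758 × 10^-3 mol (1:1 ratio)
[CH3COOH]_dilute = 1.758 × 10^-3 / 0.02000 = 0.08792 mol/L
Dilution factor = 250.0 / 25.13 = 9.948
[CH3COOH]_stock = 0.08792 × 9.948 = 0.8746 mol/L

0.8746 M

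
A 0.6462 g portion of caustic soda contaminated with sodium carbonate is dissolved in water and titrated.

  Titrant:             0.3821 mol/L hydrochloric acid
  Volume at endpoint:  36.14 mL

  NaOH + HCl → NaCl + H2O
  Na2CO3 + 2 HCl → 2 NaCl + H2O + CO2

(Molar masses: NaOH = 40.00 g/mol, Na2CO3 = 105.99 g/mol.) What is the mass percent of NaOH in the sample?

n(HCl) = 0.03614 × 0.3821 = 0.01381 mol
Let x = n(NaOH), y = n(Na2CO3).
Titrant: 1x + 2y = 0.01381;  mass: 40.00x + 105.99y = 0.6462
Solving, x = 6.588 × 10^-3 mol, y = 3.610 × 10^-3 mol
mass of NaOH = 6.588 × 10^-3 × 40.00 = 0.2635 g
% NaOH = 0.2635 / 0.6462 × 100 = 40.78 %

40.78 %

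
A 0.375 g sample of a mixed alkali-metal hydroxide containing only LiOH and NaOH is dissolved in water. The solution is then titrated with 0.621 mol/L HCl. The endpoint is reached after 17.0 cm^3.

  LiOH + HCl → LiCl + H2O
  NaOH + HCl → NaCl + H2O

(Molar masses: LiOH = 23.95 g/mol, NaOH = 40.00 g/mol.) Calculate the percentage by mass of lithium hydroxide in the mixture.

n(HCl) = 0.0170 × 0.621 = 0.0106 mol
Let x = n(LiOH), y = n(NaOH).
Titrant: 1x + 1y = 0.0106;  mass: 23.95x + 40.00y = 0.375
Solving, x = 2.95 × 10^-3 mol, y = 7.61 × 10^-3 mol
mass of LiOH = 2.95 × 10^-3 × 23.95 = 0.0706 g
% LiOH = 0.0706 / 0.375 × 100 = 18.8 %

18.8 %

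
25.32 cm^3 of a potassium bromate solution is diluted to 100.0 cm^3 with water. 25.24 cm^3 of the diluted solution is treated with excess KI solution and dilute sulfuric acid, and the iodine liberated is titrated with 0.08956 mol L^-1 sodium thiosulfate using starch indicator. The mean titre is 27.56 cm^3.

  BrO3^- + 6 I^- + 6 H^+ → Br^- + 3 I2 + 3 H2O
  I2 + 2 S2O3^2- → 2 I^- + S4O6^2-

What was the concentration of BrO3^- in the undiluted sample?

n(S2O3^2-) = 0.02756 × 0.08956 = 2.468 × 10^-3 mol
n(I2) = n(S2O3^2-)/2 = 1.234 × 10^-3 mol
From the 1:3 ratio, n(BrO3^-) in the aliquot = 1/3 × 1.234 × 10^-3 = 4.114 × 10^-4 mol
[BrO3^-]_dilute = 4.114 × 10^-4 / 0.02524 = 0.01630 mol/L
[BrO3^-]_original = 0.01630 × 100.0/25.32 = 0.06437 mol/L

0.06437 mol/L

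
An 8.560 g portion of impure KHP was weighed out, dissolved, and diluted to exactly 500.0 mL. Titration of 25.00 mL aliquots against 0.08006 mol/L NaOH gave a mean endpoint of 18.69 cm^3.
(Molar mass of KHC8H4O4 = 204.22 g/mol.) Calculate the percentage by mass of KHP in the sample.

KHC8H4O4 + NaOH → KNaC8H4O4 + H2O
n(NaOH) per titration = 0.01869 × 0.08006 = 1.496 × 10^-3 mol
n(KHC8H4O4) in each aliquot = 1.496 × 10^-3 mol (1:1 ratio)
n(KHC8H4O4) in the whole flask = 1.496 × 10^-3 × 500.0/25.00 = 0.02993 mol
mass of KHC8H4O4 = 0.02993 × 204.22 = 6.112 g
% KHC8H4O4 = 6.112 / 8.560 × 100 = 71.40 %

71.40 %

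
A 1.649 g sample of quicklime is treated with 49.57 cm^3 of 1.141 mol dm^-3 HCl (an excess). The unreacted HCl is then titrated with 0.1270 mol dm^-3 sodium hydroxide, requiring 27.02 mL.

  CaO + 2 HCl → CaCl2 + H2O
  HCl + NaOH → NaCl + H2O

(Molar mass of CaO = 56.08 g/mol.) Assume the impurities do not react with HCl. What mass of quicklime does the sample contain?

n(HCl) added = 0.04957 × 1.141 = 0.05656 mol
n(NaOH) used in back-titration = 0.02702 × 0.1270 = 3.432 × 10^-3 mol
n(HCl) left over = 3.432 × 10^-3 mol (1:1 ratio)
n(HCl) consumed by analyte = 0.05656 − 3.432 × 10^-3 = 0.05313 mol
From the 1:2 ratio, n(CaO) = 1/2 × 0.05313 = 0.02656 mol
mass of CaO = 0.02656 × 56.08 = 1.490 g

1.490 g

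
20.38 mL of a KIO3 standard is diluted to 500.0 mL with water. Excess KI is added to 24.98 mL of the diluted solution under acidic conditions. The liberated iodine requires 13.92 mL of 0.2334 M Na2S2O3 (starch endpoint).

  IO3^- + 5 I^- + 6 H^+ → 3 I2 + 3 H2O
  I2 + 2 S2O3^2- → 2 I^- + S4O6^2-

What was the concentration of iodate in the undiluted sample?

0.5318 M

n(S2O3^2-) = 0.01392 × 0.2334 = 3.249 × 10^-3 mol
n(I2) = n(S2O3^2-)/2 = 1.624 × 10^-3 mol
From the 1:3 ratio, n(IO3^-) in the aliquot = 1/3 × 1.624 × 10^-3 = 5.415 × 10^-4 mol
[IO3^-]_dilute = 5.415 × 10^-4 / 0.02498 = 0.02168 mol/L
[IO3^-]_original = 0.02168 × 500.0/20.38 = 0.5318 mol/L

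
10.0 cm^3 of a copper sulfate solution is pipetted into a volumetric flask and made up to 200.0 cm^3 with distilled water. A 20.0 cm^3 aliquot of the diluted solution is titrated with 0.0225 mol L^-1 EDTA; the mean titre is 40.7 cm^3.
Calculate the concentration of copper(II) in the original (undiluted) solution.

0.916 mol/L

Cu^2+ + EDTA^4- → [Cu(EDTA)]^2-
n(EDTA) = 0.0407 × 0.0225 = 9.16 × 10^-4 mol
n(Cu2+) in the aliquot = 9.16 × 10^-4 mol (1:1 ratio)
[Cu2+]_dilute = 9.16 × 10^-4 / 0.0200 = 0.0458 mol/L
Dilution factor = 200.0 / 10.0 = 20.00
[Cu2+]_stock = 0.0458 × 20.00 = 0.916 mol/L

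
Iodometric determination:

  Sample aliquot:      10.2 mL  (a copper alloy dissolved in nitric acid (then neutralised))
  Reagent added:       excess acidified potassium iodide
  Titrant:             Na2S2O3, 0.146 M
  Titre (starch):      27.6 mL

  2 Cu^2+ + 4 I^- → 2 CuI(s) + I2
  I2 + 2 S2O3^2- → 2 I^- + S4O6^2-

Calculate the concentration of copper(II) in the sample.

n(S2O3^2-) = 0.0276 × 0.146 = 4.03 × 10^-3 mol
n(I2) = n(S2O3^2-)/2 = 2.01 × 10^-3 mol
From the 2:1 ratio, n(Cu2+) in the aliquot = 2/1 × 2.01 × 10^-3 = 4.03 × 10^-3 mol
[Cu2+] = 4.03 × 10^-3 / 0.0102 = 0.395 mol/L

0.395 M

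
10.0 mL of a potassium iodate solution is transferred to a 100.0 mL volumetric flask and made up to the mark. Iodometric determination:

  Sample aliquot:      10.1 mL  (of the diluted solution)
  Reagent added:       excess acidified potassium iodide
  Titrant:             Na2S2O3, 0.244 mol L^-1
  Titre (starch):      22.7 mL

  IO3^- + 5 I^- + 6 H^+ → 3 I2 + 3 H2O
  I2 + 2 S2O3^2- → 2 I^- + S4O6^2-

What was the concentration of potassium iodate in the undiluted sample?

0.914 mol/L

n(S2O3^2-) = 0.0227 × 0.244 = 5.54 × 10^-3 mol
n(I2) = n(S2O3^2-)/2 = 2.77 × 10^-3 mol
From the 1:3 ratio, n(IO3^-) in the aliquot = 1/3 × 2.77 × 10^-3 = 9.23 × 10^-4 mol
[IO3^-]_dilute = 9.23 × 10^-4 / 0.0101 = 0.0914 mol/L
[IO3^-]_original = 0.0914 × 100.0/10.0 = 0.914 mol/L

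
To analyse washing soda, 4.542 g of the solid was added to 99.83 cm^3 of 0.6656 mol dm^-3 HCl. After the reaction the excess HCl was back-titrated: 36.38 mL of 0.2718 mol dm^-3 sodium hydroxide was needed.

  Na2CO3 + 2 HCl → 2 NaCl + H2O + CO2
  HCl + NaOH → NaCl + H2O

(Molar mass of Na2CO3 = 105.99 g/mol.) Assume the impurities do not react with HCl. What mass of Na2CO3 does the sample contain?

2.997 g

n(HCl) added = 0.09983 × 0.6656 = 0.06645 mol
n(NaOH) used in back-titration = 0.03638 × 0.2718 = 9.888 × 10^-3 mol
n(HCl) left over = 9.888 × 10^-3 mol (1:1 ratio)
n(HCl) consumed by analyte = 0.06645 − 9.888 × 10^-3 = 0.05656 mol
From the 1:2 ratio, n(Na2CO3) = 1/2 × 0.05656 = 0.02828 mol
mass of Na2CO3 = 0.02828 × 105.99 = 2.997 g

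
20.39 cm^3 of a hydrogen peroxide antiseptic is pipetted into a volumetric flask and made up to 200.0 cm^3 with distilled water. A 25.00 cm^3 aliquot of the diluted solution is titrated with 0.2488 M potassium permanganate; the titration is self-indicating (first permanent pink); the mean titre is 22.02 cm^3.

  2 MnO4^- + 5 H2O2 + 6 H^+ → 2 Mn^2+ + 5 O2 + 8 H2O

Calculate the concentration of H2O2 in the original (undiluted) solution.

n(KMnO4) = 0.02202 × 0.2488 = 5.479 × 10^-3 mol
From the 5:2 ratio, n(H2O2) in the aliquot = 5/2 × 5.479 × 10^-3 = 0.01370 mol
[H2O2]_dilute = 0.01370 / 0.02500 = 0.5479 mol/L
Dilution factor = 200.0 / 20.39 = 9.809
[H2O2]_stock = 0.5479 × 9.809 = 5.374 mol/L

5.374 M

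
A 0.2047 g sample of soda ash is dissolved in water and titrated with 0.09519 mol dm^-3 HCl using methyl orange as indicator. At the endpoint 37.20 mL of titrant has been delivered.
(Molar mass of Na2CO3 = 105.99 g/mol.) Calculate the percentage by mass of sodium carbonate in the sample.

Na2CO3 + 2 HCl → 2 NaCl + H2O + CO2
n(HCl) = 0.03720 L × 0.09519 mol/L = 3.541 × 10^-3 mol
From the 1:2 ratio, n(Na2CO3) = 1/2 × 3.541 × 10^-3 = 1.771 × 10^-3 mol
mass of Na2CO3 = 1.771 × 10^-3 × 105.99 g/mol = 0.1877 g
% Na2CO3 = 0.1877 / 0.2047 × 100 = 91.68 %

91.68 %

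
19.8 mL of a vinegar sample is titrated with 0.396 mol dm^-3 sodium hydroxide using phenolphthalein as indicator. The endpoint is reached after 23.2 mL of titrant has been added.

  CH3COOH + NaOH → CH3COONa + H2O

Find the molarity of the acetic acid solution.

n(NaOH) = 0.0232 L × 0.396 mol/L = 9.19 × 10^-3 mol
n(CH3COOH) = 9.19 × 10^-3 mol (1:1 mole ratio)
[CH3COOH] = 9.19 × 10^-3 mol / 0.0198 L = 0.464 mol/L

0.464 mol/L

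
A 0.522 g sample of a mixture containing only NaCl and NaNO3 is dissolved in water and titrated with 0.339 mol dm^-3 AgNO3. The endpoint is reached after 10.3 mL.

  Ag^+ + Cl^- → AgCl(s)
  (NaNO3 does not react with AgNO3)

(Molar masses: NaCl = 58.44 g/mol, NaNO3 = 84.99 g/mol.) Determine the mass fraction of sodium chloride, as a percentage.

n(AgNO3) = 0.0103 × 0.339 = 3.49 × 10^-3 mol
Let x = n(NaCl), y = n(NaNO3).
Titrant: 1x = 3.49 × 10^-3;  mass: 58.44x + 84.99y = 0.522
Solving, x = 3.49 × 10^-3 mol, y = 3.74 × 10^-3 mol
mass of NaCl = 3.49 × 10^-3 × 58.44 = 0.204 g
% NaCl = 0.204 / 0.522 × 100 = 39.1 %

39.1 %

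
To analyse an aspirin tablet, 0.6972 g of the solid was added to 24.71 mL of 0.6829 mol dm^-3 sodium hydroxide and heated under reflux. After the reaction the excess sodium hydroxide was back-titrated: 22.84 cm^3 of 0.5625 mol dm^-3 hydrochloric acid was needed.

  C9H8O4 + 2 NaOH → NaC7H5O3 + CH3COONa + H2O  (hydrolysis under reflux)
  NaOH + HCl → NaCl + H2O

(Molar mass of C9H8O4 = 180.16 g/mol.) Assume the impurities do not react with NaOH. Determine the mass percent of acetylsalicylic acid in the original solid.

n(NaOH) added = 0.02471 × 0.6829 = 0.01687 mol
n(HCl) used in back-titration = 0.02284 × 0.5625 = 0.01285 mol
n(NaOH) left over = 0.01285 mol (1:1 ratio)
n(NaOH) consumed by analyte = 0.01687 − 0.01285 = 4.027 × 10^-3 mol
From the 1:2 ratio, n(C9H8O4) = 1/2 × 4.027 × 10^-3 = 2.013 × 10^-3 mol
mass of C9H8O4 = 2.013 × 10^-3 × 180.16 = 0.3627 g
% C9H8O4 = 0.3627 / 0.6972 × 100 = 52.03 %

52.03 %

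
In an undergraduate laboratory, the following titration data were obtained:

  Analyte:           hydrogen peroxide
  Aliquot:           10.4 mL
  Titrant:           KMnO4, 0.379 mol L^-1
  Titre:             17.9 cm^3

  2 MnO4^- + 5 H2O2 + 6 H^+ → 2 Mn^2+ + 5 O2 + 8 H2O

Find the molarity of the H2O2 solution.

1.63 mol/L

n(KMnO4) = 0.0179 L × 0.379 mol/L = 6.78 × 10^-3 mol
From the 5:2 mole ratio, n(H2O2) = 5/2 × 6.78 × 10^-3 = 0.0170 mol
[H2O2] = 0.0170 mol / 0.0104 L = 1.63 mol/L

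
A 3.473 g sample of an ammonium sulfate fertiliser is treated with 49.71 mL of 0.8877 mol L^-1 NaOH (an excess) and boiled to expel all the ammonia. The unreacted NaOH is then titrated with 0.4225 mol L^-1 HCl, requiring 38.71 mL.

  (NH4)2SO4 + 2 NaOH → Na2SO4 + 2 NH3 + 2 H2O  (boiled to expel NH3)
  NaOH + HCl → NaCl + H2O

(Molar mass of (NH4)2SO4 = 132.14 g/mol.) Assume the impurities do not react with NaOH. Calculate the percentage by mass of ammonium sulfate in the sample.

52.83 %

n(NaOH) added = 0.04971 × 0.8877 = 0.04413 mol
n(HCl) used in back-titration = 0.03871 × 0.4225 = 0.01635 mol
n(NaOH) left over = 0.01635 mol (1:1 ratio)
n(NaOH) consumed by analyte = 0.04413 − 0.01635 = 0.02777 mol
From the 1:2 ratio, n((NH4)2SO4) = 1/2 × 0.02777 = 0.01389 mol
mass of (NH4)2SO4 = 0.01389 × 132.14 = 1.835 g
% (NH4)2SO4 = 1.835 / 3.473 × 100 = 52.83 %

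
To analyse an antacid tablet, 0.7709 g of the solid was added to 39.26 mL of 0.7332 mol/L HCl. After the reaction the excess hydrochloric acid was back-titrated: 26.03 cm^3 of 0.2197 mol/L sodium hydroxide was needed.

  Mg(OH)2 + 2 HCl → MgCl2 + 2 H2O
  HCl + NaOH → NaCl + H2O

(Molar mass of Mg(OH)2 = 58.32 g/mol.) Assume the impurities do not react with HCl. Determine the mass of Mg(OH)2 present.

0.6726 g

n(HCl) added = 0.03926 × 0.7332 = 0.02879 mol
n(NaOH) used in back-titration = 0.02603 × 0.2197 = 5.719 × 10^-3 mol
n(HCl) left over = 5.719 × 10^-3 mol (1:1 ratio)
n(HCl) consumed by analyte = 0.02879 − 5.719 × 10^-3 = 0.02307 mol
From the 1:2 ratio, n(Mg(OH)2) = 1/2 × 0.02307 = 0.01153 mol
mass of Mg(OH)2 = 0.01153 × 58.32 = 0.6726 g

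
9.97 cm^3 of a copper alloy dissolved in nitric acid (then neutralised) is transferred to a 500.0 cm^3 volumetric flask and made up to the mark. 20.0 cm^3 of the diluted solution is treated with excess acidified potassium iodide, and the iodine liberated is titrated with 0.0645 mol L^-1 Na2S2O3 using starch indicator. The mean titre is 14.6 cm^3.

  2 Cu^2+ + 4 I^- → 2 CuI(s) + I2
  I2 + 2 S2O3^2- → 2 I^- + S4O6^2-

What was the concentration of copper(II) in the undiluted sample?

n(S2O3^2-) = 0.0146 × 0.0645 = 9.42 × 10^-4 mol
n(I2) = n(S2O3^2-)/2 = 4.71 × 10^-4 mol
From the 2:1 ratio, n(Cu2+) in the aliquot = 2/1 × 4.71 × 10^-4 = 9.42 × 10^-4 mol
[Cu2+]_dilute = 9.42 × 10^-4 / 0.0200 = 0.0471 mol/L
[Cu2+]_original = 0.0471 × 500.0/9.97 = 2.36 mol/L

2.36 mol/L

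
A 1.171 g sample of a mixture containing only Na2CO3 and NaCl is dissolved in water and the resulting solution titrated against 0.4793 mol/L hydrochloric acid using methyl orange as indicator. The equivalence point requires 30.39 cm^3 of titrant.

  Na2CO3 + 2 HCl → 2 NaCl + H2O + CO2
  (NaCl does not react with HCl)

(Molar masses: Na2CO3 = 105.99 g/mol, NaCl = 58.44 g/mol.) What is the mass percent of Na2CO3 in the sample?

n(HCl) = 0.03039 × 0.4793 = 0.01457 mol
Let x = n(Na2CO3), y = n(NaCl).
Titrant: 2x = 0.01457;  mass: 105.99x + 58.44y = 1.171
Solving, x = 7.283 × 10^-3 mol, y = 6.829 × 10^-3 mol
mass of Na2CO3 = 7.283 × 10^-3 × 105.99 = 0.7719 g
% Na2CO3 = 0.7719 / 1.171 × 100 = 65.92 %

65.92 %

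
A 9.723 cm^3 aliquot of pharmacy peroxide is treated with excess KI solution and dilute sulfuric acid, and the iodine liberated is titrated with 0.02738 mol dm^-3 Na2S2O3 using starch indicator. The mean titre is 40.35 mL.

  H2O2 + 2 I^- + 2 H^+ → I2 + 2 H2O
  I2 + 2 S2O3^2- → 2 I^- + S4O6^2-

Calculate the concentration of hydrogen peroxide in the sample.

n(S2O3^2-) = 0.04035 × 0.02738 = 1.105 × 10^-3 mol
n(I2) = n(S2O3^2-)/2 = 5.524 × 10^-4 mol
n(H2O2) in the aliquot = 5.524 × 10^-4 mol (1:1 ratio)
[H2O2] = 5.524 × 10^-4 / 0.009723 = 0.05681 mol/L

0.05681 mol/L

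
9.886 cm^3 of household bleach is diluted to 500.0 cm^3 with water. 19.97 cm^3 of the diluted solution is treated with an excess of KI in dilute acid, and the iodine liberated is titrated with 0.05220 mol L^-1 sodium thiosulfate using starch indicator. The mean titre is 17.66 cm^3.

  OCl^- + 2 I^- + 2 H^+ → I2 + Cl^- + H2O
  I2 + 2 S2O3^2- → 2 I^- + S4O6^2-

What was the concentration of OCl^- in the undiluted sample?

n(S2O3^2-) = 0.01766 × 0.05220 = 9.219 × 10^-4 mol
n(I2) = n(S2O3^2-)/2 = 4.609 × 10^-4 mol
n(OCl^-) in the aliquot = 4.609 × 10^-4 mol (1:1 ratio)
[OCl^-]_dilute = 4.609 × 10^-4 / 0.01997 = 0.02308 mol/L
[OCl^-]_original = 0.02308 × 500.0/9.886 = 1.167 mol/L

1.167 mol/L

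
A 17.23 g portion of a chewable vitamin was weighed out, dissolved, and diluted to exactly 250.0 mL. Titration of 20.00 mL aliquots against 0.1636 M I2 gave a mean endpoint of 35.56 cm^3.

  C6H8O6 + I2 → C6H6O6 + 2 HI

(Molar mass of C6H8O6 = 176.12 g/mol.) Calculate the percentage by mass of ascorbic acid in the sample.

74.33 %

n(I2) per titration = 0.03556 × 0.1636 = 5.818 × 10^-3 mol
n(C6H8O6) in each aliquot = 5.818 × 10^-3 mol (1:1 ratio)
n(C6H8O6) in the whole flask = 5.818 × 10^-3 × 250.0/20.00 = 0.07272 mol
mass of C6H8O6 = 0.07272 × 176.12 = 12.81 g
% C6H8O6 = 12.81 / 17.23 × 100 = 74.33 %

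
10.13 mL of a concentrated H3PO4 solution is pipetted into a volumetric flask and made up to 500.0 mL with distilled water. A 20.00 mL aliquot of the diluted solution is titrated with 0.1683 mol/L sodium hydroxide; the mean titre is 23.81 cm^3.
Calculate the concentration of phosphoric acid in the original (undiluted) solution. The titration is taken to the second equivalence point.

H3PO4 + 2 NaOH → Na2HPO4 + 2 H2O
n(NaOH) = 0.02381 × 0.1683 = 4.007 × 10^-3 mol
From the 1:2 ratio, n(H3PO4) in the aliquot = 1/2 × 4.007 × 10^-3 = 2.004 × 10^-3 mol
[H3PO4]_dilute = 2.004 × 10^-3 / 0.02000 = 0.1002 mol/L
Dilution factor = 500.0 / 10.13 = 49.36
[H3PO4]_stock = 0.1002 × 49.36 = 4.945 mol/L

4.945 mol/L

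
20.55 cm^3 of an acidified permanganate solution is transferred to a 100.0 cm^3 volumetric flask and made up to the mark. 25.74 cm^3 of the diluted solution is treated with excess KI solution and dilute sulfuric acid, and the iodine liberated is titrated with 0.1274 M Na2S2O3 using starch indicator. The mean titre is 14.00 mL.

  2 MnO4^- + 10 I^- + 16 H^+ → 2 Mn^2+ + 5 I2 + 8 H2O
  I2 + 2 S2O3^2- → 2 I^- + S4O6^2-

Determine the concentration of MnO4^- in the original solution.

n(S2O3^2-) = 0.01400 × 0.1274 = 1.784 × 10^-3 mol
n(I2) = n(S2O3^2-)/2 = 8.918 × 10^-4 mol
From the 2:5 ratio, n(MnO4^-) in the aliquot = 2/5 × 8.918 × 10^-4 = 3.567 × 10^-4 mol
[MnO4^-]_dilute = 3.567 × 10^-4 / 0.02574 = 0.01386 mol/L
[MnO4^-]_original = 0.01386 × 100.0/20.55 = 0.06744 mol/L

0.06744 M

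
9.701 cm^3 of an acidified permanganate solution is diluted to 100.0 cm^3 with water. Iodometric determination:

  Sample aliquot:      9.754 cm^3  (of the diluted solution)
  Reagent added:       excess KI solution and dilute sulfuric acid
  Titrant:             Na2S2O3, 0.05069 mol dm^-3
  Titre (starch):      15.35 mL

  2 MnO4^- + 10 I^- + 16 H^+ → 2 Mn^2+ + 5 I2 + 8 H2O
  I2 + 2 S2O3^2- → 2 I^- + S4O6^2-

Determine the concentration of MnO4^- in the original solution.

n(S2O3^2-) = 0.01535 × 0.05069 = 7.781 × 10^-4 mol
n(I2) = n(S2O3^2-)/2 = 3.890 × 10^-4 mol
From the 2:5 ratio, n(MnO4^-) in the aliquot = 2/5 × 3.890 × 10^-4 = 1.556 × 10^-4 mol
[MnO4^-]_dilute = 1.556 × 10^-4 / 0.009754 = 0.01595 mol/L
[MnO4^-]_original = 0.01595 × 100.0/9.701 = 0.1645 mol/L

0.1645 mol/L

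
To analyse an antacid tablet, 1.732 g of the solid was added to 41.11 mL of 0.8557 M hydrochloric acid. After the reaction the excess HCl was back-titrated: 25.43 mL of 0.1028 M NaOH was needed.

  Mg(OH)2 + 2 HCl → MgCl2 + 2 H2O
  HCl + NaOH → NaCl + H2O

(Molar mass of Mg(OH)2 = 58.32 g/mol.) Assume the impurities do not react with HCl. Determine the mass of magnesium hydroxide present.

0.9496 g

n(HCl) added = 0.04111 × 0.8557 = 0.03518 mol
n(NaOH) used in back-titration = 0.02543 × 0.1028 = 2.614 × 10^-3 mol
n(HCl) left over = 2.614 × 10^-3 mol (1:1 ratio)
n(HCl) consumed by analyte = 0.03518 − 2.614 × 10^-3 = 0.03256 mol
From the 1:2 ratio, n(Mg(OH)2) = 1/2 × 0.03256 = 0.01628 mol
mass of Mg(OH)2 = 0.01628 × 58.32 = 0.9496 g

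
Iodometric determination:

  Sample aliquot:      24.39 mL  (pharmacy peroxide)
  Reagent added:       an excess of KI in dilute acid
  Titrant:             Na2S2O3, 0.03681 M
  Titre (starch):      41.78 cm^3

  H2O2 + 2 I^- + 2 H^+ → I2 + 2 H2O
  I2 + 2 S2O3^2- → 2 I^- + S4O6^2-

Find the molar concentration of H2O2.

n(S2O3^2-) = 0.04178 × 0.03681 = 1.538 × 10^-3 mol
n(I2) = n(S2O3^2-)/2 = 7.690 × 10^-4 mol
n(H2O2) in the aliquot = 7.690 × 10^-4 mol (1:1 ratio)
[H2O2] = 7.690 × 10^-4 / 0.02439 = 0.03153 mol/L

0.03153 M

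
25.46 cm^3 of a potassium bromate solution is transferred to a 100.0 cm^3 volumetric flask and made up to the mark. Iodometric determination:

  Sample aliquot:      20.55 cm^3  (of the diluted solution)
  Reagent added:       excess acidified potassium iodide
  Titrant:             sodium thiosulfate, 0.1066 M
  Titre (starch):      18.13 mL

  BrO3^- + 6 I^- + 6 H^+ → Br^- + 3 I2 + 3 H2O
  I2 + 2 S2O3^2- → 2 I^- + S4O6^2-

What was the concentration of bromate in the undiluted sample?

n(S2O3^2-) = 0.01813 × 0.1066 = 1.933 × 10^-3 mol
n(I2) = n(S2O3^2-)/2 = 9.663 × 10^-4 mol
From the 1:3 ratio, n(BrO3^-) in the aliquot = 1/3 × 9.663 × 10^-4 = 3.221 × 10^-4 mol
[BrO3^-]_dilute = 3.221 × 10^-4 / 0.02055 = 0.01567 mol/L
[BrO3^-]_original = 0.01567 × 100.0/25.46 = 0.06156 mol/L

0.06156 M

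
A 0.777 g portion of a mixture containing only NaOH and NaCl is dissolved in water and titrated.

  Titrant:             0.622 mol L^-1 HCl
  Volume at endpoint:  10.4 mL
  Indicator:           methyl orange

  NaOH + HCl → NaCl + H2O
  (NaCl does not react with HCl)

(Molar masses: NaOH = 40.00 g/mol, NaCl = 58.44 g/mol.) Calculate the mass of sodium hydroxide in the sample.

n(HCl) = 0.0104 × 0.622 = 6.47 × 10^-3 mol
Let x = n(NaOH), y = n(NaCl).
Titrant: 1x = 6.47 × 10^-3;  mass: 40.00x + 58.44y = 0.777
Solving, x = 6.47 × 10^-3 mol, y = 8.87 × 10^-3 mol
mass of NaOH = 6.47 × 10^-3 × 40.00 = 0.259 g

0.259 g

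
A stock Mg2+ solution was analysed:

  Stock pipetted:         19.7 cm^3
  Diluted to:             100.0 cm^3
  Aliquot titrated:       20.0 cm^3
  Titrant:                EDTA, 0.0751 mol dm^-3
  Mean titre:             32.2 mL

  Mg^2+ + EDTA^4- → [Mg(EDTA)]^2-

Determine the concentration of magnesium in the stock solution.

n(EDTA) = 0.0322 × 0.0751 = 2.42 × 10^-3 mol
n(Mg2+) in the aliquot = 2.42 × 10^-3 mol (1:1 ratio)
[Mg2+]_dilute = 2.42 × 10^-3 / 0.0200 = 0.121 mol/L
Dilution factor = 100.0 / 19.7 = 5.076
[Mg2+]_stock = 0.121 × 5.076 = 0.614 mol/L

0.614 mol/L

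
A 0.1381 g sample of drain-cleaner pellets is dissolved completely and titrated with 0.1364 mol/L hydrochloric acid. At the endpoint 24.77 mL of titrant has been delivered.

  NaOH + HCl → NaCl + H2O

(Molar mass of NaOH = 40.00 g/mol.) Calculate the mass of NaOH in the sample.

n(HCl) = 0.02477 L × 0.1364 mol/L = 3.379 × 10^-3 mol
n(NaOH) = 3.379 × 10^-3 mol (1:1 ratio)
mass of NaOH = 3.379 × 10^-3 × 40.00 g/mol = 0.1351 g

0.1351 g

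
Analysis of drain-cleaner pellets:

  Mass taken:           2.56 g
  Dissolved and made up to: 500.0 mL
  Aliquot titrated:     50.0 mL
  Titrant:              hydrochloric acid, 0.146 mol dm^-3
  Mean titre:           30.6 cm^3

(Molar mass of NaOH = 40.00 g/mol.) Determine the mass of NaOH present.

1.79 g

NaOH + HCl → NaCl + H2O
n(HCl) per titration = 0.0306 × 0.146 = 4.47 × 10^-3 mol
n(NaOH) in each aliquot = 4.47 × 10^-3 mol (1:1 ratio)
n(NaOH) in the whole flask = 4.47 × 10^-3 × 500.0/50.0 = 0.0447 mol
mass of NaOH = 0.0447 × 40.00 = 1.79 g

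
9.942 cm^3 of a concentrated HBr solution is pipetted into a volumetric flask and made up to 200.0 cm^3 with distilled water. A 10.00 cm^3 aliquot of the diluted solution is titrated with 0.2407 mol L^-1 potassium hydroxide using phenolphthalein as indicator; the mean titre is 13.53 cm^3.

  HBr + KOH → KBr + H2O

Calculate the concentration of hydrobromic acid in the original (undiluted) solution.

n(KOH) = 0.01353 × 0.2407 = 3.257 × 10^-3 mol
n(HBr) in the aliquot = 3.257 × 10^-3 mol (1:1 ratio)
[HBr]_dilute = 3.257 × 10^-3 / 0.01000 = 0.3257 mol/L
Dilution factor = 200.0 / 9.942 = 20.12
[HBr]_stock = 0.3257 × 20.12 = 6.551 mol/L

6.551 mol/L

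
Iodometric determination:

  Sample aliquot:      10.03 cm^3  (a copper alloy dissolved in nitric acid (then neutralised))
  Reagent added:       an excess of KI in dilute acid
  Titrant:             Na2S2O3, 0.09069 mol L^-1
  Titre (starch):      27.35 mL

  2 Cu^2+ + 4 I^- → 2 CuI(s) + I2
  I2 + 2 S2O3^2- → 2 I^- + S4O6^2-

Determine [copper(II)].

n(S2O3^2-) = 0.02735 × 0.09069 = 2.480 × 10^-3 mol
n(I2) = n(S2O3^2-)/2 = 1.240 × 10^-3 mol
From the 2:1 ratio, n(Cu2+) in the aliquot = 2/1 × 1.240 × 10^-3 = 2.480 × 10^-3 mol
[Cu2+] = 2.480 × 10^-3 / 0.01003 = 0.2473 mol/L

0.2473 mol/L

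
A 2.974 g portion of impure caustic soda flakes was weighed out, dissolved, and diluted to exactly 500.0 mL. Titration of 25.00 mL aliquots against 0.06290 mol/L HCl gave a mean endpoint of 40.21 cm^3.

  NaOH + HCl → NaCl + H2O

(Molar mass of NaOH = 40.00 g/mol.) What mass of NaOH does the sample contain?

2.023 g

n(HCl) per titration = 0.04021 × 0.06290 = 2.529 × 10^-3 mol
n(NaOH) in each aliquot = 2.529 × 10^-3 mol (1:1 ratio)
n(NaOH) in the whole flask = 2.529 × 10^-3 × 500.0/25.00 = 0.05058 mol
mass of NaOH = 0.05058 × 40.00 = 2.023 g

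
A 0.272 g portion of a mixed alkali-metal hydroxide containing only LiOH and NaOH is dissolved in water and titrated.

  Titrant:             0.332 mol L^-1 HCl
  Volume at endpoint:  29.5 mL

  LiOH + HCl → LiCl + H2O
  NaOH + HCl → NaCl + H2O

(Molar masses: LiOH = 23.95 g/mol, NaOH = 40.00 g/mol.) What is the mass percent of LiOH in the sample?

n(HCl) = 0.0295 × 0.332 = 9.79 × 10^-3 mol
Let x = n(LiOH), y = n(NaOH).
Titrant: 1x + 1y = 9.79 × 10^-3;  mass: 23.95x + 40.00y = 0.272
Solving, x = 7.46 × 10^-3 mol, y = 2.33 × 10^-3 mol
mass of LiOH = 7.46 × 10^-3 × 23.95 = 0.179 g
% LiOH = 0.179 / 0.272 × 100 = 65.7 %

65.7 %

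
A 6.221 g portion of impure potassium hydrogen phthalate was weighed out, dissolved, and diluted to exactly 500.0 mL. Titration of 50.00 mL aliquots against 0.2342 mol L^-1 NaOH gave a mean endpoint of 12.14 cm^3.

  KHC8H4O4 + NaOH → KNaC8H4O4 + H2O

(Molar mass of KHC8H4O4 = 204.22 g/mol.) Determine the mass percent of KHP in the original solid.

n(NaOH) per titration = 0.01214 × 0.2342 = 2.843 × 10^-3 mol
n(KHC8H4O4) in each aliquot = 2.843 × 10^-3 mol (1:1 ratio)
n(KHC8H4O4) in the whole flask = 2.843 × 10^-3 × 500.0/50.00 = 0.02843 mol
mass of KHC8H4O4 = 0.02843 × 204.22 = 5.806 g
% KHC8H4O4 = 5.806 / 6.221 × 100 = 93.33 %

93.33 %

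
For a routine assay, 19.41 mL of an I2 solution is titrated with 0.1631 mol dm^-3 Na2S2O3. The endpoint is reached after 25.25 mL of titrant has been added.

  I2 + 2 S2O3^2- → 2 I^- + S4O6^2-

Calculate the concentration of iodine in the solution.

n(Na2S2O3) = 0.02525 L × 0.1631 mol/L = 4.118 × 10^-3 mol
From the 1:2 mole ratio, n(I2) = 1/2 × 4.118 × 10^-3 = 2.059 × 10^-3 mol
[I2] = 2.059 × 10^-3 mol / 0.01941 L = 0.1061 mol/L

0.1061 mol/L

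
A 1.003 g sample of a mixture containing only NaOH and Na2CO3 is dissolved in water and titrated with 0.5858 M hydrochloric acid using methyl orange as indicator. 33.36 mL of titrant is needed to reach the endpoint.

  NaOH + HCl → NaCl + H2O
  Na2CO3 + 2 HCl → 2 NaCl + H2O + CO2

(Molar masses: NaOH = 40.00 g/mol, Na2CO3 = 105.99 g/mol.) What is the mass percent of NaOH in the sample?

n(HCl) = 0.03336 × 0.5858 = 0.01954 mol
Let x = n(NaOH), y = n(Na2CO3).
Titrant: 1x + 2y = 0.01954;  mass: 40.00x + 105.99y = 1.003
Solving, x = 2.512 × 10^-3 mol, y = 8.515 × 10^-3 mol
mass of NaOH = 2.512 × 10^-3 × 40.00 = 0.1005 g
% NaOH = 0.1005 / 1.003 × 100 = 10.02 %

10.02 %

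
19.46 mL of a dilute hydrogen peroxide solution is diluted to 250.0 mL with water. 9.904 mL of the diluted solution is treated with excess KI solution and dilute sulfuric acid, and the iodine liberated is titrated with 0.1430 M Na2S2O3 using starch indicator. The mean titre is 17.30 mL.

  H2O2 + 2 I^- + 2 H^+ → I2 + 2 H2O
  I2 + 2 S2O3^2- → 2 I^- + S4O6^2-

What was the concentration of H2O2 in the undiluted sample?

n(S2O3^2-) = 0.01730 × 0.1430 = 2.474 × 10^-3 mol
n(I2) = n(S2O3^2-)/2 = 1.237 × 10^-3 mol
n(H2O2) in the aliquot = 1.237 × 10^-3 mol (1:1 ratio)
[H2O2]_dilute = 1.237 × 10^-3 / 0.009904 = 0.1249 mol/L
[H2O2]_original = 0.1249 × 250.0/19.46 = 1.604 mol/L

1.604 M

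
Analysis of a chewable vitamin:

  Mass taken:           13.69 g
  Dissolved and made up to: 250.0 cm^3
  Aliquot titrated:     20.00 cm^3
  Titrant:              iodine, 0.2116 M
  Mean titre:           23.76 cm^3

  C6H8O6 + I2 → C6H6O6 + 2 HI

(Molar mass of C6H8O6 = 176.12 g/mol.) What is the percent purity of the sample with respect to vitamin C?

80.85 %

n(I2) per titration = 0.02376 × 0.2116 = 5.028 × 10^-3 mol
n(C6H8O6) in each aliquot = 5.028 × 10^-3 mol (1:1 ratio)
n(C6H8O6) in the whole flask = 5.028 × 10^-3 × 250.0/20.00 = 0.06285 mol
mass of C6H8O6 = 0.06285 × 176.12 = 11.07 g
% C6H8O6 = 11.07 / 13.69 × 100 = 80.85 %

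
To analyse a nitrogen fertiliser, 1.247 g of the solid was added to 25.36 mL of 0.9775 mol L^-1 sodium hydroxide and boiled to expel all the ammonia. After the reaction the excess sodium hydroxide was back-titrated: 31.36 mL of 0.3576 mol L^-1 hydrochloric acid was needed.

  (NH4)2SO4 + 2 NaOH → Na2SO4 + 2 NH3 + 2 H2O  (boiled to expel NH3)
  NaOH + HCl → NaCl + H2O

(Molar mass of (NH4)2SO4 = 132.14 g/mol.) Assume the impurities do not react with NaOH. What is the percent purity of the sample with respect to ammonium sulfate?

n(NaOH) added = 0.02536 × 0.9775 = 0.02479 mol
n(HCl) used in back-titration = 0.03136 × 0.3576 = 0.01121 mol
n(NaOH) left over = 0.01121 mol (1:1 ratio)
n(NaOH) consumed by analyte = 0.02479 − 0.01121 = 0.01358 mol
From the 1:2 ratio, n((NH4)2SO4) = 1/2 × 0.01358 = 6.788 × 10^-3 mol
mass of (NH4)2SO4 = 6.788 × 10^-3 × 132.14 = 0.8969 g
% (NH4)2SO4 = 0.8969 / 1.247 × 100 = 71.92 %

71.92 %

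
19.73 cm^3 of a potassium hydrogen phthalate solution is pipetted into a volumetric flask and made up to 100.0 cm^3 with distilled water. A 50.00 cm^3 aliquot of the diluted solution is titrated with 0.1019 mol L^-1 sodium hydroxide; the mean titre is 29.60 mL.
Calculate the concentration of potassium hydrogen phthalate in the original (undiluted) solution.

KHC8H4O4 + NaOH → KNaC8H4O4 + H2O
n(NaOH) = 0.02960 × 0.1019 = 3.016 × 10^-3 mol
n(KHC8H4O4) in the aliquot = 3.016 × 10^-3 mol (1:1 ratio)
[KHC8H4O4]_dilute = 3.016 × 10^-3 / 0.05000 = 0.06032 mol/L
Dilution factor = 100.0 / 19.73 = 5.068
[KHC8H4O4]_stock = 0.06032 × 5.068 = 0.3058 mol/L

0.3058 mol/L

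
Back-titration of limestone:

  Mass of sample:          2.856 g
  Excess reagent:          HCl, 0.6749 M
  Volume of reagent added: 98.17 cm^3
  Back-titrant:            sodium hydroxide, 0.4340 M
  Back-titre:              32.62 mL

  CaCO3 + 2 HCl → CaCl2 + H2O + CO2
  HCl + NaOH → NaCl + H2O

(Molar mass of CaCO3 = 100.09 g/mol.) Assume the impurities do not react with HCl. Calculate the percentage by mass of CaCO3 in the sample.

n(HCl) added = 0.09817 × 0.6749 = 0.06625 mol
n(NaOH) used in back-titration = 0.03262 × 0.4340 = 0.01416 mol
n(HCl) left over = 0.01416 mol (1:1 ratio)
n(HCl) consumed by analyte = 0.06625 − 0.01416 = 0.05210 mol
From the 1:2 ratio, n(CaCO3) = 1/2 × 0.05210 = 0.02605 mol
mass of CaCO3 = 0.02605 × 100.09 = 2.607 g
% CaCO3 = 2.607 / 2.856 × 100 = 91.29 %

91.29 %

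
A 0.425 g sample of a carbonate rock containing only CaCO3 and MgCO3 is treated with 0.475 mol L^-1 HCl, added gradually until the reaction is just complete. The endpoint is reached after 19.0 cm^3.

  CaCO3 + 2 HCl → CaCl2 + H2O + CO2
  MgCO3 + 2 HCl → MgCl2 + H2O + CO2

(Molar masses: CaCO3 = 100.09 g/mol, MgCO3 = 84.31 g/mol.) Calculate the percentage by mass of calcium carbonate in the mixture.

66.5 %

n(HCl) = 0.0190 × 0.475 = 9.03 × 10^-3 mol
Let x = n(CaCO3), y = n(MgCO3).
Titrant: 2x + 2y = 9.03 × 10^-3;  mass: 100.09x + 84.31y = 0.425
Solving, x = 2.82 × 10^-3 mol, y = 1.69 × 10^-3 mol
mass of CaCO3 = 2.82 × 10^-3 × 100.09 = 0.283 g
% CaCO3 = 0.283 / 0.425 × 100 = 66.5 %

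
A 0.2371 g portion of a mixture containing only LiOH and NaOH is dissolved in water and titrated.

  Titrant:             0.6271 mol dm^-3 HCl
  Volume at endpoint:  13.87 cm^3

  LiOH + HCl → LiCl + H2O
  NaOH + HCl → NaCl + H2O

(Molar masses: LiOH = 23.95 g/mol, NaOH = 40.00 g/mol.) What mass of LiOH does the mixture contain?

n(HCl) = 0.01387 × 0.6271 = 8.698 × 10^-3 mol
Let x = n(LiOH), y = n(NaOH).
Titrant: 1x + 1y = 8.698 × 10^-3;  mass: 23.95x + 40.00y = 0.2371
Solving, x = 6.904 × 10^-3 mol, y = 1.794 × 10^-3 mol
mass of LiOH = 6.904 × 10^-3 × 23.95 = 0.1654 g

0.1654 g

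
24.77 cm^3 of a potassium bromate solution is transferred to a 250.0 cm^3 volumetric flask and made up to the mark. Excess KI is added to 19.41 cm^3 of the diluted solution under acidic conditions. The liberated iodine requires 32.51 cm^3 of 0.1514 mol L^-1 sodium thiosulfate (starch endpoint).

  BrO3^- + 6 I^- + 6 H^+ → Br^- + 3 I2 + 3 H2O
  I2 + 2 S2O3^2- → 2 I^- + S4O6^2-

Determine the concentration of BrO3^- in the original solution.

0.4266 mol/L

n(S2O3^2-) = 0.03251 × 0.1514 = 4.922 × 10^-3 mol
n(I2) = n(S2O3^2-)/2 = 2.461 × 10^-3 mol
From the 1:3 ratio, n(BrO3^-) in the aliquot = 1/3 × 2.461 × 10^-3 = 8.203 × 10^-4 mol
[BrO3^-]_dilute = 8.203 × 10^-4 / 0.01941 = 0.04226 mol/L
[BrO3^-]_original = 0.04226 × 250.0/24.77 = 0.4266 mol/L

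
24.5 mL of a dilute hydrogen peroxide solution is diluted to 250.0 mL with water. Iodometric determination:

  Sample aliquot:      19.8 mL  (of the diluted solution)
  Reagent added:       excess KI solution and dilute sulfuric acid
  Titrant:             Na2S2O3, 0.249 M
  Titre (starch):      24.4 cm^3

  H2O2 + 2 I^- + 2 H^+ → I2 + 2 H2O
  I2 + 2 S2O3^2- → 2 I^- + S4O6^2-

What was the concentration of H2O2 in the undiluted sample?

n(S2O3^2-) = 0.0244 × 0.249 = 6.08 × 10^-3 mol
n(I2) = n(S2O3^2-)/2 = 3.04 × 10^-3 mol
n(H2O2) in the aliquot = 3.04 × 10^-3 mol (1:1 ratio)
[H2O2]_dilute = 3.04 × 10^-3 / 0.0198 = 0.153 mol/L
[H2O2]_original = 0.153 × 250.0/24.5 = 1.57 mol/L

1.57 M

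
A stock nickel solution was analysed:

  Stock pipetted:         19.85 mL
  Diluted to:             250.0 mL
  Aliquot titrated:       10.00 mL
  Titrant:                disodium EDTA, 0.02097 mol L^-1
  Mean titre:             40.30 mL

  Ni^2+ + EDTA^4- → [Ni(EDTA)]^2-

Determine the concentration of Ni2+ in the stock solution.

n(EDTA) = 0.04030 × 0.02097 = 8.451 × 10^-4 mol
n(Ni2+) in the aliquot = 8.451 × 10^-4 mol (1:1 ratio)
[Ni2+]_dilute = 8.451 × 10^-4 / 0.01000 = 0.08451 mol/L
Dilution factor = 250.0 / 19.85 = 12.59
[Ni2+]_stock = 0.08451 × 12.59 = 1.064 mol/L

1.064 mol/L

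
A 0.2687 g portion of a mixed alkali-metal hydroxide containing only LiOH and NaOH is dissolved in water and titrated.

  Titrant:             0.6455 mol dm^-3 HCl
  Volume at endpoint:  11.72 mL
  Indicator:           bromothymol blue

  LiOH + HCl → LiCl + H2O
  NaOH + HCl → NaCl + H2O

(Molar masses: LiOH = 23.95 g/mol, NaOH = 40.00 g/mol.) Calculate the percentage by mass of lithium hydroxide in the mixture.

n(HCl) = 0.01172 × 0.6455 = 7.565 × 10^-3 mol
Let x = n(LiOH), y = n(NaOH).
Titrant: 1x + 1y = 7.565 × 10^-3;  mass: 23.95x + 40.00y = 0.2687
Solving, x = 2.113 × 10^-3 mol, y = 5.452 × 10^-3 mol
mass of LiOH = 2.113 × 10^-3 × 23.95 = 0.05060 g
% LiOH = 0.05060 / 0.2687 × 100 = 18.83 %

18.83 %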